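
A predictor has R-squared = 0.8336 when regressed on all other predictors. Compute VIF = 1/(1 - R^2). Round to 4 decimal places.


Using VIF = 1/(1 - R^2_j):
1 - 0.8336 = 0.1664.
VIF = 6.0096.

6.0096


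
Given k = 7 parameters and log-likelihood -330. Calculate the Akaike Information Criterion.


AIC = 2k - 2*loglik = 2(7) - 2(-330).
= 14 + 660 = 674.

674


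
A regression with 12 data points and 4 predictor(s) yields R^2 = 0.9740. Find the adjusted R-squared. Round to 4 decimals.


Adjusted R^2 = 1 - (1 - R^2) * (n-1)/(n-p-1).
(1 - R^2) = 0.0260.
(n-1)/(n-p-1) = 11/7.
(1 - R^2) * (n-1) = 0.0260 * 11 = 0.2860.
Divide by (n-p-1): 0.2860 / 7 = 0.0409.
Adj R^2 = 1 - 0.0409 = 0.9591.

0.9591


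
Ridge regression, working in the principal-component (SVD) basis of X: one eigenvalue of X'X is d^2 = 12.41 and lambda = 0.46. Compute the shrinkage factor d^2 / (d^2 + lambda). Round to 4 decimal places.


Denominator = d^2 + lambda = 12.41 + 0.46 = 12.8700.
Shrinkage = 12.41 / 12.8700 = 0.9643.

0.9643


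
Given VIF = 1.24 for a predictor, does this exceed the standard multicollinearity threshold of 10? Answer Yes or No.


Check: VIF = 1.24 vs threshold = 10.
Since 1.24 < 10, the answer is No.

No


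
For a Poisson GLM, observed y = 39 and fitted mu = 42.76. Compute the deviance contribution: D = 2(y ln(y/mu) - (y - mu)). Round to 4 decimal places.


Compute y*ln(y/mu) = 39*ln(39/42.76) = 39*-0.092041 = -3.589599.
y - mu = -3.76.
D = 2*(-3.589599 - (-3.76)) = 0.340802, which rounds to 0.3408.

0.3408


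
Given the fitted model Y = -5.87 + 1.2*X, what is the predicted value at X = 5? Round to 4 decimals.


Plug X = 5 into Y = -5.87 + 1.2*X:
Y = -5.87 + 6.0000 = 0.1300.

0.1300


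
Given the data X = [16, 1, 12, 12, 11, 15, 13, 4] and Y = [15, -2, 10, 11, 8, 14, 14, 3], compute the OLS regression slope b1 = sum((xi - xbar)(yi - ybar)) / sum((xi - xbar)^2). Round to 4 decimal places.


First compute the means: xbar = 10.5000, ybar = 9.1250.
Then S_xx = sum((xi - xbar)^2) = 194.0000.
S_xy = sum((xi - xbar)(yi - ybar)) = 215.5000.
b1 = S_xy / S_xx = 215.5000 / 194.0000 = 1.1108.

1.1108


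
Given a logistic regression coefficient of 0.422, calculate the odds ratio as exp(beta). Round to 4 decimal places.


The odds ratio is computed as:
OR = e^(0.422) = 1.5250.

1.5250


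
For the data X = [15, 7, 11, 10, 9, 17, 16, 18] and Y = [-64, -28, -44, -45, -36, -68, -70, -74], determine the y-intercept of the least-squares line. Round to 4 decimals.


Compute b1 = -4.1945 from the OLS formula.
With xbar = 12.8750 and ybar = -53.6250, the intercept is:
b0 = -53.6250 - -4.1945 * 12.8750 = 0.3796.

0.3796


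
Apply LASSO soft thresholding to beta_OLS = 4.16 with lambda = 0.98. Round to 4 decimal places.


Absolute value: |4.16| = 4.16.
Compare to lambda = 0.98.
Since |beta| > lambda, coefficient = sign(beta)*(|beta| - lambda) = 3.1800.

3.1800


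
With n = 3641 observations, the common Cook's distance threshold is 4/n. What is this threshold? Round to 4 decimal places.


Cook's distance cutoff = 4/n = 4/3641.
= 0.0011.

0.0011


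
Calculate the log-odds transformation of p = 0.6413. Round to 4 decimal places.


The odds are p/(1-p) = 0.6413 / 0.3587 = 1.7878.
logit(p) = ln(1.7878) = 0.5810.

0.5810


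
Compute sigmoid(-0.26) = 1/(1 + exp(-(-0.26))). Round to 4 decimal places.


First, exp(0.2600) = 1.2969.
Then sigma(z) = 1/(1 + 1.2969) = 0.4354.

0.4354


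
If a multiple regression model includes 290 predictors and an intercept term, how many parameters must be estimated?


Including the intercept, the model has 290 predictor coefficients + 1 intercept.
Total = 291.

291


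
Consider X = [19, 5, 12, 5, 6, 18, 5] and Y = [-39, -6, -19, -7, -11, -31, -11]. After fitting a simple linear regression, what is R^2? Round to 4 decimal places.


Fit the OLS line: b0 = 1.9940, b1 = -1.9708.
SSres = 41.2244.
SStot = 973.4286.
R^2 = 1 - 41.2244/973.4286 = 0.9577.

0.9577


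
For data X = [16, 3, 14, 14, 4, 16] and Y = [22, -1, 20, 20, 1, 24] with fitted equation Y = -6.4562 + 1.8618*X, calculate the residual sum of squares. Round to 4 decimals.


Compute predicted values, then residuals = yi - yhat_i.
Residuals: [-1.3326, -0.1292, 0.3910, 0.3910, 0.0090, 0.6674].
SSres = sum(residual^2) = 2.5438.

2.5438


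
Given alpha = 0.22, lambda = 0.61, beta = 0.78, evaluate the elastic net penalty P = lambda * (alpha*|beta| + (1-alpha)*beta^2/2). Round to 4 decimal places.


alpha * |beta| = 0.22 * 0.78 = 0.1716.
(1-alpha) * beta^2/2 = 0.78 * 0.6084/2 = 0.2373.
Total = 0.61 * (0.1716 + 0.2373) = 0.2494.

0.2494


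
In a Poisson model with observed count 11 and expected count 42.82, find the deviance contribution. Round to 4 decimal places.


Compute y*ln(y/mu) = 11*ln(11/42.82) = 11*-1.359110 = -14.950210.
y - mu = -31.82.
D = 2*(-14.950210 - (-31.82)) = 33.739580, which rounds to 33.7396.

33.7396


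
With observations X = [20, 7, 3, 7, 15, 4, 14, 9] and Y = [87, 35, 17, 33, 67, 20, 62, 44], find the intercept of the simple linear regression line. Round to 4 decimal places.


The slope is b1 = 4.1312.
Sample means are xbar = 9.8750 and ybar = 45.6250.
Intercept: b0 = 45.6250 - (4.1312)(9.8750) = 4.8295.

4.8295


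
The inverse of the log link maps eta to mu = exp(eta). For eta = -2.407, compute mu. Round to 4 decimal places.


Apply the inverse link:
mu = e^-2.407 = 0.0901.

0.0901


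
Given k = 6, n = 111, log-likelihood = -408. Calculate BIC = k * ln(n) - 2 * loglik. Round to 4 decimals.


ln(111) = 4.709530.
k * ln(n) = 6 * 4.709530 = 28.257180.
-2L = 816.
BIC = 28.257180 + 816 = 844.257180, which rounds to 844.2572.

844.2572


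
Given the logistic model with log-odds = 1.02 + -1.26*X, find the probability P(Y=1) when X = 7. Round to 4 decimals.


Compute z = 1.02 + (-1.26)(7) = -7.8000.
exp(-z) = 2440.6020.
P = 1/(1 + 2440.6020) = 0.0004.

0.0004


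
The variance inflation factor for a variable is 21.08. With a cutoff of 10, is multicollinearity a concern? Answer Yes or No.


Compare VIF = 21.08 to the threshold of 10.
21.08 >= 10, so the answer is Yes.

Yes


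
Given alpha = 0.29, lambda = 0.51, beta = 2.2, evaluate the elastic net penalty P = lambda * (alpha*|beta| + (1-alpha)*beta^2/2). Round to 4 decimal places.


Compute:
L1 = 0.29 * 2.2 = 0.6380.
L2 = 0.71 * 2.2^2 / 2 = 1.7182.
Penalty = 0.51 * (0.6380 + 1.7182) = 1.2017.

1.2017


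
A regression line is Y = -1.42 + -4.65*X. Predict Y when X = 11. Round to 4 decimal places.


Predicted value:
Y = -1.42 + (-4.65)(11) = -1.42 + -51.1500 = -52.5700.

-52.5700


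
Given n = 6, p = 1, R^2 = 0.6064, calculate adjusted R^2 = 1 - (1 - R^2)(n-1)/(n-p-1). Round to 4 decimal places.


Plug in: Adj R^2 = 1 - (1 - 0.6064) * 5/4.
= 1 - 0.3936 * 5/4
= 1 - 1.9680 / 4
= 1 - 0.4920 = 0.5080.

0.5080


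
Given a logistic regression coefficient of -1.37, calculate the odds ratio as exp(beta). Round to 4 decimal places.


The odds ratio is computed as:
OR = e^(-1.37) = 0.2541.

0.2541


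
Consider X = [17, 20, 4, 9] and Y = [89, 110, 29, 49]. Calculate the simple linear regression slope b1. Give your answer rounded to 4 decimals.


First compute the means: xbar = 12.5000, ybar = 69.2500.
Then S_xx = sum((xi - xbar)^2) = 161.0000.
S_xy = sum((xi - xbar)(yi - ybar)) = 807.5000.
b1 = S_xy / S_xx = 807.5000 / 161.0000 = 5.0155.

5.0155


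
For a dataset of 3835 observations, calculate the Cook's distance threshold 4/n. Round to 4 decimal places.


Cook's distance cutoff = 4/n = 4/3835.
= 0.0010.

0.0010


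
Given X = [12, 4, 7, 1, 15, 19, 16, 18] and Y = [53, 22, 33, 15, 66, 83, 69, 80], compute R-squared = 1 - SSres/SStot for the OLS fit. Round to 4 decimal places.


The fitted line is Y = 7.8003 + 3.8978*X.
SSres = 26.5535, SStot = 4857.8750.
R^2 = 1 - SSres/SStot = 0.9945.

0.9945


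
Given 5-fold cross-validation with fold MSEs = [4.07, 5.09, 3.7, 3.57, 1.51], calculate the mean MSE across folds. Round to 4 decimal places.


Add all fold MSEs: 17.9400.
Divide by k = 5: 17.9400/5 = 3.5880.

3.5880


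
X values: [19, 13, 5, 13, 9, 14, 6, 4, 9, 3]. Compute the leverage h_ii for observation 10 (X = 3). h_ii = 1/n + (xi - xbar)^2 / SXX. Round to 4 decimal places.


Mean of X: xbar = 9.5000.
SXX = 240.5000.
For X = 3: h = 1/10 + (3 - 9.5000)^2/240.5000 = 0.2757.

0.2757


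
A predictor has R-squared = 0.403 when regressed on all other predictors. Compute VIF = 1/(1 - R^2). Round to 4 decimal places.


Using VIF = 1/(1 - R^2_j):
1 - 0.403 = 0.597.
VIF = 1.6750.

1.6750


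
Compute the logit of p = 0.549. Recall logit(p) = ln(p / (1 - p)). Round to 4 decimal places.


The odds are p/(1-p) = 0.549 / 0.451 = 1.2173.
logit(p) = ln(1.2173) = 0.1966.

0.1966


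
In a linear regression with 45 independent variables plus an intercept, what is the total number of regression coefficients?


Total coefficients = number of predictors + 1 (for the intercept).
= 45 + 1 = 46.

46


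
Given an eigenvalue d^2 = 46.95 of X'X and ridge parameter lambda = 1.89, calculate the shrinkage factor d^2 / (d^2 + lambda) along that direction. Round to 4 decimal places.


Denominator = d^2 + lambda = 46.95 + 1.89 = 48.8400.
Shrinkage = 46.95 / 48.8400 = 0.9613.

0.9613


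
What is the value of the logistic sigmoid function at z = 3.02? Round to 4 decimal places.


Compute exp(-3.0200) = 0.0488.
Sigmoid = 1 / (1 + 0.0488) = 1 / 1.0488 = 0.9535.

0.9535


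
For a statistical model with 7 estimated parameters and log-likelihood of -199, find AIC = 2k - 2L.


Compute:
2k = 2*7 = 14.
-2*loglik = -2*(-199) = 398.
AIC = 14 + 398 = 412.

412


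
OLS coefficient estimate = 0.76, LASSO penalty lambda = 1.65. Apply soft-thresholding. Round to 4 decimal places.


|beta_OLS| = 0.76.
lambda = 1.65.
Since |beta| <= lambda, the coefficient is set to 0.
Result = 0.0000.

0.0000


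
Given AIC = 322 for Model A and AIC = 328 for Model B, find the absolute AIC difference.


|AIC_A - AIC_B| = |322 - 328| = 6.
Model A is preferred (lower AIC).

6


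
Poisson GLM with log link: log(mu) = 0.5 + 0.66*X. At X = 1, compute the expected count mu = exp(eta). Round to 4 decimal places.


Linear predictor: eta = 0.5 + (0.66)(1) = 1.1600.
Expected count: mu = exp(1.1600) = 3.1899.

3.1899


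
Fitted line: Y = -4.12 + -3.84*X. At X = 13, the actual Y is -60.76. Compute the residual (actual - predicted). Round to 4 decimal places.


Fitted value at X = 13 is yhat = -4.12 + -3.84*13 = -54.0400.
Residual = -60.76 - -54.0400 = -6.7200.

-6.7200


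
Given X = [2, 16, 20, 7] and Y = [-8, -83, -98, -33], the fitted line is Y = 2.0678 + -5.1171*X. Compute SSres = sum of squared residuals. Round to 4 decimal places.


Predicted values from Y = 2.0678 + -5.1171*X.
Residuals: [0.1664, -3.1942, 2.2742, 0.7519].
SSres = 15.9679.

15.9679


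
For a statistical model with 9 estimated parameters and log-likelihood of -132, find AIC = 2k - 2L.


AIC = 2k - 2*loglik = 2(9) - 2(-132).
= 18 + 264 = 282.

282


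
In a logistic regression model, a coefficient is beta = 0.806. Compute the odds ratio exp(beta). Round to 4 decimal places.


Odds ratio = exp(beta) = exp(0.806).
= 2.2389.

2.2389


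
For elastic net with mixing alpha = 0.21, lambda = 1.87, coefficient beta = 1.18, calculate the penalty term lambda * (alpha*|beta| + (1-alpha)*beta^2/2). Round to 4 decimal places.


Compute:
L1 = 0.21 * 1.18 = 0.2478.
L2 = 0.79 * 1.18^2 / 2 = 0.5500.
Penalty = 1.87 * (0.2478 + 0.5500) = 1.4919.

1.4919


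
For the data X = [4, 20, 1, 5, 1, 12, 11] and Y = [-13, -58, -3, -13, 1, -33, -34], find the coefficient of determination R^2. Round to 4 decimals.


After computing the OLS fit (b0=1.1382, b1=-2.9809):
SSres = 23.3221, SStot = 2612.8571.
R^2 = 1 - 23.3221/2612.8571 = 0.9911.

0.9911


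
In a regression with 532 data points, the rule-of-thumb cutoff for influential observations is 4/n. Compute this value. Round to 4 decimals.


The threshold is 4/n.
4/532 = 0.0075.

0.0075


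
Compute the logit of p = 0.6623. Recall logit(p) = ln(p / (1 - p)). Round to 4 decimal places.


Compute the odds: 0.6623/0.3377 = 1.9612.
Take the natural log: ln(1.9612) = 0.6736.

0.6736


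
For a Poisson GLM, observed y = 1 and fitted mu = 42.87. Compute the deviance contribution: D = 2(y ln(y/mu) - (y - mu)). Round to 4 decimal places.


y/mu = 1/42.87 = 0.023326 (approx.), and ln(1/42.87) = -3.758172.
y * ln(y/mu) = 1 * -3.758172 = -3.758172.
y - mu = -41.87.
D = 2 * (-3.758172 - -41.87) = 76.223656, which rounds to 76.2237.

76.2237


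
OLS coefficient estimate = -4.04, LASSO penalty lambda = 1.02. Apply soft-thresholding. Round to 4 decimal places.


Absolute value: |-4.04| = 4.04.
Compare to lambda = 1.02.
Since |beta| > lambda, coefficient = sign(beta)*(|beta| - lambda) = -3.0200.

-3.0200


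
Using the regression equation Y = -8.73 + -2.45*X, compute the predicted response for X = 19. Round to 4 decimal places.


Substitute X = 19 into the equation:
Y = -8.73 + -2.45 * 19 = -8.73 + -46.5500 = -55.2800.

-55.2800


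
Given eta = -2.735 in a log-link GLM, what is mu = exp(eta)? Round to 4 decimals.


mu = exp(eta) = exp(-2.735).
= 0.0649.

0.0649


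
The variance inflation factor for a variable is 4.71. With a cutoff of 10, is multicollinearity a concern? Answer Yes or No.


Check: VIF = 4.71 vs threshold = 10.
Since 4.71 < 10, the answer is No.

No


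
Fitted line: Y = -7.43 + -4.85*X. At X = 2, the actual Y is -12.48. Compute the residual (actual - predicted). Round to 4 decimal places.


Fitted value at X = 2 is yhat = -7.43 + -4.85*2 = -17.1300.
Residual = -12.48 - -17.1300 = 4.6500.

4.6500


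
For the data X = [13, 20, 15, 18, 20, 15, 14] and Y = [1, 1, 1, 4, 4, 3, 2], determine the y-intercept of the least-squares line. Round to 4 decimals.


Compute b1 = 0.2040 from the OLS formula.
With xbar = 16.4286 and ybar = 2.2857, the intercept is:
b0 = 2.2857 - 0.2040 * 16.4286 = -1.0661.

-1.0661


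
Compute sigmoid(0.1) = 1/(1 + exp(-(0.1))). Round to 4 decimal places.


First, exp(-0.1000) = 0.9048.
Then sigma(z) = 1/(1 + 0.9048) = 0.5250.

0.5250


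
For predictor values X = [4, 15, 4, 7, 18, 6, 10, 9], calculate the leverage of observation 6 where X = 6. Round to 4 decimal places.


n = 8, xbar = 9.1250.
SXX = sum((xi - xbar)^2) = 180.8750.
h = 1/8 + (6 - 9.1250)^2 / 180.8750 = 0.1790.

0.1790


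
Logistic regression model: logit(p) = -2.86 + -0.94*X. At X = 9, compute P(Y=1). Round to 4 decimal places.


Compute z = -2.86 + (-0.94)(9) = -11.3200.
exp(-z) = 82454.3429.
P = 1/(1 + 82454.3429) = 0.0000.

0.0000


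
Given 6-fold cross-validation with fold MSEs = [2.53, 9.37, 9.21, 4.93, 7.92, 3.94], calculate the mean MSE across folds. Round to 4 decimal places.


Add all fold MSEs: 37.9000.
Divide by k = 6: 37.9000/6 = 6.3167.

6.3167


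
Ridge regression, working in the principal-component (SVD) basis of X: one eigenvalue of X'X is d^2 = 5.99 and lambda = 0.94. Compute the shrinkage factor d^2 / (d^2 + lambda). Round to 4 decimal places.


d^2 + lambda = 5.99 + 0.94 = 6.9300.
Shrinkage factor = 5.99/6.9300 = 0.8644.

0.8644


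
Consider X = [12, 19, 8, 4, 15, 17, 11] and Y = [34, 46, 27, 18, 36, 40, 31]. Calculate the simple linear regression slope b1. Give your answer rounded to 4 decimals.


Calculate xbar = 12.2857, ybar = 33.1429.
S_xx = 163.4286, S_xy = 280.7143.
Using b1 = S_xy / S_xx = 280.7143 / 163.4286, we get b1 = 1.7177.

1.7177


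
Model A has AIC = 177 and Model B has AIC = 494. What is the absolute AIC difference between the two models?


Absolute difference = |177 - 494| = 317.
The model with lower AIC (A) is preferred.

317


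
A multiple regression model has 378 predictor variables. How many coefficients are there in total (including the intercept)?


Each predictor gets one coefficient, plus one intercept.
Total parameters = 378 + 1 = 379.

379


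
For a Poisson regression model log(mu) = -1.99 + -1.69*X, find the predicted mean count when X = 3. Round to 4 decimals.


eta = -1.99 + -1.69 * 3 = -7.0600.
mu = exp(-7.0600) = 0.0009.

0.0009


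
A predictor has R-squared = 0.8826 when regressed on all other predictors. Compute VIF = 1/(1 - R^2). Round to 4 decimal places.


Denominator: 1 - 0.8826 = 0.1174.
VIF = 1 / 0.1174 = 8.5179.

8.5179


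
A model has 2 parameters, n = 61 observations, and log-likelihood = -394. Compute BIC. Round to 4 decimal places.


k * ln(n) = 2 * ln(61) = 2 * 4.110874 = 8.221748.
-2 * loglik = -2 * (-394) = 788.
BIC = 8.221748 + 788 = 796.221748, which rounds to 796.2217.

796.2217


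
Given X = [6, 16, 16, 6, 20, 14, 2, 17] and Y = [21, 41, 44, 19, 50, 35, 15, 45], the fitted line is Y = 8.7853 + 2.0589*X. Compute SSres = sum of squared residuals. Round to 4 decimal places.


Predicted values from Y = 8.7853 + 2.0589*X.
Residuals: [-0.1387, -0.7277, 2.2723, -2.1387, 0.0367, -2.6099, 2.0969, 1.2134].
SSres = 22.9684.

22.9684


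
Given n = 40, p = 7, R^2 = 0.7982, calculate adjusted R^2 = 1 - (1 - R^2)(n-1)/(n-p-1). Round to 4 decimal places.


Adjusted R^2 = 1 - (1 - R^2) * (n-1)/(n-p-1).
(1 - R^2) = 0.2018.
(n-1)/(n-p-1) = 39/32.
(1 - R^2) * (n-1) = 0.2018 * 39 = 7.8702.
Divide by (n-p-1): 7.8702 / 32 = 0.2459.
Adj R^2 = 1 - 0.2459 = 0.7541.

0.7541


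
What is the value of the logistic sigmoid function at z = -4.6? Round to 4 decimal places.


Compute exp(4.6000) = 99.4843.
Sigmoid = 1 / (1 + 99.4843) = 1 / 100.4843 = 0.0100.

0.0100


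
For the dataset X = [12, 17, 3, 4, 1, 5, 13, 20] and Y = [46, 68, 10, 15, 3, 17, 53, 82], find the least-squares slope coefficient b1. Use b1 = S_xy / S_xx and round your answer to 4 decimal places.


First compute the means: xbar = 9.3750, ybar = 36.7500.
Then S_xx = sum((xi - xbar)^2) = 349.8750.
S_xy = sum((xi - xbar)(yi - ybar)) = 1458.7500.
b1 = S_xy / S_xx = 1458.7500 / 349.8750 = 4.1693.

4.1693


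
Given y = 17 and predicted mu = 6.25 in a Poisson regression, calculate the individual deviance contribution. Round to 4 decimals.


y/mu = 17/6.25 = 2.720000 (approx.), and ln(17/6.25) = 1.000632.
y * ln(y/mu) = 17 * 1.000632 = 17.010744.
y - mu = 10.75.
D = 2 * (17.010744 - 10.75) = 12.521488, which rounds to 12.5215.

12.5215


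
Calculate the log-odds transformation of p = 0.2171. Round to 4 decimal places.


1 - p = 0.7829.
p/(1-p) = 0.2773.
logit = ln(0.2773) = -1.2826.

-1.2826


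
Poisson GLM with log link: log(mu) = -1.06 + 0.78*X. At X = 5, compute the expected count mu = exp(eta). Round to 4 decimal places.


Compute eta = -1.06 + 0.78 * 5 = 2.8400.
Apply inverse link: mu = e^2.8400 = 17.1158.

17.1158


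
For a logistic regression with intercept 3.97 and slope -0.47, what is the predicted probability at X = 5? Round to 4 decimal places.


Linear predictor: z = 3.97 + -0.47 * 5 = 1.6200.
P = 1/(1 + exp(-1.6200)) = 1/(1 + 0.1979) = 0.8348.

0.8348


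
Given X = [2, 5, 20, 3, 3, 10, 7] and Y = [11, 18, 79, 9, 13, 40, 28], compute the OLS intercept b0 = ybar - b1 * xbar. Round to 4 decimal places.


Compute b1 = 3.9342 from the OLS formula.
With xbar = 7.1429 and ybar = 28.2857, the intercept is:
b0 = 28.2857 - 3.9342 * 7.1429 = 0.1842.

0.1842


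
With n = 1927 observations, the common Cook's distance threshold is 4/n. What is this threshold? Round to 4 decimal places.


Using the rule of thumb:
Threshold = 4 / 1927 = 0.0021.

0.0021


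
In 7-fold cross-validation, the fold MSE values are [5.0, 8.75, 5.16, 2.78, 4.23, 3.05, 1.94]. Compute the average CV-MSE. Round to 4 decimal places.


Sum of fold MSEs = 30.9100.
Average = 30.9100 / 7 = 4.4157.

4.4157


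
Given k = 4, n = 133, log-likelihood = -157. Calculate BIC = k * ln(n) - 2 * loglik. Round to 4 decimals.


ln(133) = 4.890349.
k * ln(n) = 4 * 4.890349 = 19.561396.
-2L = 314.
BIC = 19.561396 + 314 = 333.561396, which rounds to 333.5614.

333.5614


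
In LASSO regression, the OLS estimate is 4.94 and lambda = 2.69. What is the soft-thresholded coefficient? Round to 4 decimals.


Check: |4.94| = 4.94 vs lambda = 2.69.
Since |beta| > lambda, coefficient = sign(beta)*(|beta| - lambda) = 2.2500.
Soft-thresholded coefficient = 2.2500.

2.2500


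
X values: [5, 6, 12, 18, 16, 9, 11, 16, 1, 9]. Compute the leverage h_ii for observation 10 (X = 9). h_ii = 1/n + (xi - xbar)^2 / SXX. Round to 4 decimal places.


Compute xbar = 10.3000 with n = 10 observations.
SXX = 264.1000.
Leverage = 1/10 + (9 - 10.3000)^2/264.1000 = 0.1064.

0.1064


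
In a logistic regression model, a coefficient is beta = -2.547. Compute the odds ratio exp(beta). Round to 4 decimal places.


Odds ratio = exp(beta) = exp(-2.547).
= 0.0783.

0.0783


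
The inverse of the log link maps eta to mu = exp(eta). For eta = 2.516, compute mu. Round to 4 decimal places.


mu = exp(eta) = exp(2.516).
= 12.3790.

12.3790


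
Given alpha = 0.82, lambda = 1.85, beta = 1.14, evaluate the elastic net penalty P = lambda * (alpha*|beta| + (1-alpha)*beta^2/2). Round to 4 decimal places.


Compute:
L1 = 0.82 * 1.14 = 0.9348.
L2 = 0.18 * 1.14^2 / 2 = 0.1170.
Penalty = 1.85 * (0.9348 + 0.1170) = 1.9458.

1.9458


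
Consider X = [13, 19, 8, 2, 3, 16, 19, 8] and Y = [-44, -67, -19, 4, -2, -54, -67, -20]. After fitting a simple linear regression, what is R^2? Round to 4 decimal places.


The fitted line is Y = 12.1969 + -4.1656*X.
SSres = 13.0969, SStot = 5565.8750.
R^2 = 1 - SSres/SStot = 0.9976.

0.9976


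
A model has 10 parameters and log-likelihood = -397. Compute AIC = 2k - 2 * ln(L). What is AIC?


Compute:
2k = 2*10 = 20.
-2*loglik = -2*(-397) = 794.
AIC = 20 + 794 = 814.

814


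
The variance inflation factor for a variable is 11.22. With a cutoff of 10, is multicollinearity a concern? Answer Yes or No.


Check: VIF = 11.22 vs threshold = 10.
Since 11.22 >= 10, the answer is Yes.

Yes


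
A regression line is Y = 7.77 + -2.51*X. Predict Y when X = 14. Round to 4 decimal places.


Substitute X = 14 into the equation:
Y = 7.77 + -2.51 * 14 = 7.77 + -35.1400 = -27.3700.

-27.3700


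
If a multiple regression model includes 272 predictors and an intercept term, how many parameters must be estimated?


Including the intercept, the model has 272 predictor coefficients + 1 intercept.
Total = 273.

273


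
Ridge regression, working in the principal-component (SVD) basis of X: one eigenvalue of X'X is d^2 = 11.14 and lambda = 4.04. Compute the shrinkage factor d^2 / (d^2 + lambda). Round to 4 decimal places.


d^2 + lambda = 11.14 + 4.04 = 15.1800.
Shrinkage factor = 11.14/15.1800 = 0.7339.

0.7339


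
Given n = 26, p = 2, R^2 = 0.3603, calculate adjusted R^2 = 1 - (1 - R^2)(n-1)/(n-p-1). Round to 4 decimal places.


Adjusted R^2 = 1 - (1 - R^2) * (n-1)/(n-p-1).
(1 - R^2) = 0.6397.
(n-1)/(n-p-1) = 25/23.
(1 - R^2) * (n-1) = 0.6397 * 25 = 15.9925.
Divide by (n-p-1): 15.9925 / 23 = 0.6953.
Adj R^2 = 1 - 0.6953 = 0.3047.

0.3047


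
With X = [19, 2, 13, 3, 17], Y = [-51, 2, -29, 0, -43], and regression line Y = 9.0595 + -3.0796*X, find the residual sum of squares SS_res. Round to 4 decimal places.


Predicted values from Y = 9.0595 + -3.0796*X.
Residuals: [-1.5471, -0.9003, 1.9753, 0.1793, 0.2937].
SSres = 7.2243.

7.2243


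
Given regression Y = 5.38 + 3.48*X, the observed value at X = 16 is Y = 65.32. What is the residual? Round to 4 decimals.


Compute yhat = 5.38 + (3.48)(16) = 61.0600.
Residual = actual - predicted = 65.32 - 61.0600 = 4.2600.

4.2600


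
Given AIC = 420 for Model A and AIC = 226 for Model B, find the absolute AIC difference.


Absolute difference = |420 - 226| = 194.
The model with lower AIC (B) is preferred.

194


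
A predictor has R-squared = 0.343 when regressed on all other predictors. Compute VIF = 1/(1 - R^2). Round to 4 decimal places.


VIF = 1 / (1 - 0.343).
= 1 / 0.657 = 1.5221.

1.5221


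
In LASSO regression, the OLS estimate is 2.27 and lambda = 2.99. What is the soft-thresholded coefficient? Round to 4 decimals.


Absolute value: |2.27| = 2.27.
Compare to lambda = 2.99.
Since |beta| <= lambda, the coefficient is set to 0.

0.0000


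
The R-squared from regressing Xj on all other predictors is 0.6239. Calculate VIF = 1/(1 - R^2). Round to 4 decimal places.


VIF = 1 / (1 - 0.6239).
= 1 / 0.3761 = 2.6589.

2.6589


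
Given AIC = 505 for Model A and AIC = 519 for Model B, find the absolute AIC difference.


|AIC_A - AIC_B| = |505 - 519| = 14.
Model A is preferred (lower AIC).

14


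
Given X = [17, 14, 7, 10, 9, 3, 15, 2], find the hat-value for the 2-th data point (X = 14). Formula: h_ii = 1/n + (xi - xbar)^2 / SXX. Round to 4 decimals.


Mean of X: xbar = 9.6250.
SXX = 211.8750.
For X = 14: h = 1/8 + (14 - 9.6250)^2/211.8750 = 0.2153.

0.2153


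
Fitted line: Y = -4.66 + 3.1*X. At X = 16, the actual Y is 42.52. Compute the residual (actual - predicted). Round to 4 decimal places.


Predicted = -4.66 + 3.1 * 16 = 44.9400.
Residual = 42.52 - 44.9400 = -2.4200.

-2.4200


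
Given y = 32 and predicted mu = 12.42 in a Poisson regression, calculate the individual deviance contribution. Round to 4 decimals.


Compute y*ln(y/mu) = 32*ln(32/12.42) = 32*0.946428 = 30.285696.
y - mu = 19.58.
D = 2*(30.285696 - (19.58)) = 21.411392, which rounds to 21.4114.

21.4114


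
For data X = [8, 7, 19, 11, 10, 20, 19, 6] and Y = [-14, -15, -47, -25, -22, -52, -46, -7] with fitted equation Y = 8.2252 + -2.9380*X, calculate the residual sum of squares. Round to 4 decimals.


Predicted values from Y = 8.2252 + -2.9380*X.
Residuals: [1.2788, -2.6592, 0.5968, -0.9072, -0.8452, -1.4652, 1.5968, 2.4028].
SSres = 21.0702.

21.0702


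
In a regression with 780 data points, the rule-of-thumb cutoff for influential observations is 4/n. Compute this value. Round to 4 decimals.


The threshold is 4/n.
4/780 = 0.0051.

0.0051


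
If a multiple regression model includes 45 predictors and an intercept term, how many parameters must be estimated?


Total coefficients = number of predictors + 1 (for the intercept).
= 45 + 1 = 46.

46


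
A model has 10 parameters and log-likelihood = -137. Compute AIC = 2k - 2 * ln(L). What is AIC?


Compute:
2k = 2*10 = 20.
-2*loglik = -2*(-137) = 274.
AIC = 20 + 274 = 294.

294


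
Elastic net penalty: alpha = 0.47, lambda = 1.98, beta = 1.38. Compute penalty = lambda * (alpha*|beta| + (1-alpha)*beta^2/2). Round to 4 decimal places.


alpha * |beta| = 0.47 * 1.38 = 0.6486.
(1-alpha) * beta^2/2 = 0.53 * 1.9044/2 = 0.5047.
Total = 1.98 * (0.6486 + 0.5047) = 2.2835.

2.2835


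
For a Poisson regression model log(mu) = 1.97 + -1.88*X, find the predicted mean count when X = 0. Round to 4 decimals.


eta = 1.97 + -1.88 * 0 = 1.9700.
mu = exp(1.9700) = 7.1707.

7.1707


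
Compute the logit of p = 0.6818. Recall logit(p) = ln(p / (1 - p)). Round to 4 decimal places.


The odds are p/(1-p) = 0.6818 / 0.3182 = 2.1427.
logit(p) = ln(2.1427) = 0.7621.

0.7621


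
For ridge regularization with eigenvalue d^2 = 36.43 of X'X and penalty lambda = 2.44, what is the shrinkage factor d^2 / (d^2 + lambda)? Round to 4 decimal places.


Compute the denominator: 36.43 + 2.44 = 38.8700.
Shrinkage factor = 36.43 / 38.8700 = 0.9372.

0.9372


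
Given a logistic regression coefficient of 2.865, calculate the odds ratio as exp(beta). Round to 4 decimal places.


exp(2.865) = 17.5491.
So the odds ratio is 17.5491.

17.5491


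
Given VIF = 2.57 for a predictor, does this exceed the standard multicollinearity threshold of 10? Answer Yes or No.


The threshold is 10.
VIF = 2.57 is < 10.
Multicollinearity indication: No.

No


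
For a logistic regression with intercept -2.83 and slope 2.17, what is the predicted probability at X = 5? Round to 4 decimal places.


z = -2.83 + 2.17 * 5 = 8.0200.
Sigmoid: P = 1 / (1 + exp(-8.0200)) = 0.9997.

0.9997


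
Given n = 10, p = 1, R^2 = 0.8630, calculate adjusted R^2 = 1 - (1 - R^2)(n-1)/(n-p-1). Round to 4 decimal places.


Adjusted R^2 = 1 - (1 - R^2) * (n-1)/(n-p-1).
(1 - R^2) = 0.1370.
(n-1)/(n-p-1) = 9/8.
(1 - R^2) * (n-1) = 0.1370 * 9 = 1.2330.
Divide by (n-p-1): 1.2330 / 8 = 0.1541.
Adj R^2 = 1 - 0.1541 = 0.8459.

0.8459


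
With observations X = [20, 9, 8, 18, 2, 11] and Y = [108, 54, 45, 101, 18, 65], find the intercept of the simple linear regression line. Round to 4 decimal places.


Compute b1 = 5.1209 from the OLS formula.
With xbar = 11.3333 and ybar = 65.1667, the intercept is:
b0 = 65.1667 - 5.1209 * 11.3333 = 7.1299.

7.1299


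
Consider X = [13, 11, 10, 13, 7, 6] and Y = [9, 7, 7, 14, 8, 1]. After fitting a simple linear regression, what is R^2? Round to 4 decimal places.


Fit the OLS line: b0 = -3.2424, b1 = 1.0909.
SSres = 34.9697.
SStot = 87.3333.
R^2 = 1 - 34.9697/87.3333 = 0.5996.

0.5996


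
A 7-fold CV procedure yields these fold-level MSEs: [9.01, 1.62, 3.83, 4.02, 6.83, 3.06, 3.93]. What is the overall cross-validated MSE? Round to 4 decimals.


Total MSE across folds = 32.3000.
CV-MSE = 32.3000/7 = 4.6143.

4.6143


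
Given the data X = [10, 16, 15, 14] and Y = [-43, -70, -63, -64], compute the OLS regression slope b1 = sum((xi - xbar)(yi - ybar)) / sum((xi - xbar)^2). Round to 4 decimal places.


The sample means are xbar = 13.7500 and ybar = -60.0000.
Compute S_xx = 20.7500 and S_xy = -91.0000.
Slope b1 = S_xy / S_xx = -91.0000 / 20.7500 = -4.3855.

-4.3855


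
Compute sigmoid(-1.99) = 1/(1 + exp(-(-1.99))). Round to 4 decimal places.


Compute exp(1.9900) = 7.3155.
Sigmoid = 1 / (1 + 7.3155) = 1 / 8.3155 = 0.1203.

0.1203


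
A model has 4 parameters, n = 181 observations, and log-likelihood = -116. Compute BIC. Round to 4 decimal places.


Compute k*ln(n) = 4*ln(181) = 4*5.198497 = 20.793988.
Then -2*loglik = 232.
BIC = 20.793988 + 232 = 252.793988, which rounds to 252.7940.

252.7940


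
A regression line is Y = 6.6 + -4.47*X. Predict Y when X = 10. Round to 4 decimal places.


Substitute X = 10 into the equation:
Y = 6.6 + -4.47 * 10 = 6.6 + -44.7000 = -38.1000.

-38.1000


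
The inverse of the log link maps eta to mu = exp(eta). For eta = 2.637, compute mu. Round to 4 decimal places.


mu = exp(eta) = exp(2.637).
= 13.9712.

13.9712


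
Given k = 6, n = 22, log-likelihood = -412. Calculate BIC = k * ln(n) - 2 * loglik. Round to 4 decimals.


ln(22) = 3.091042.
k * ln(n) = 6 * 3.091042 = 18.546252.
-2L = 824.
BIC = 18.546252 + 824 = 842.546252, which rounds to 842.5463.

842.5463


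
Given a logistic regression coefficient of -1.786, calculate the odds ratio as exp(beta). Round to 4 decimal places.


The odds ratio is computed as:
OR = e^(-1.786) = 0.1676.

0.1676


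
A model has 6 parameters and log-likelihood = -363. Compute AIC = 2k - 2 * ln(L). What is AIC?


Compute:
2k = 2*6 = 12.
-2*loglik = -2*(-363) = 726.
AIC = 12 + 726 = 738.

738


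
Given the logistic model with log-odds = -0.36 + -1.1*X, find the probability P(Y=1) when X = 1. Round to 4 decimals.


Compute z = -0.36 + (-1.1)(1) = -1.4600.
exp(-z) = 4.3060.
P = 1/(1 + 4.3060) = 0.1885.

0.1885


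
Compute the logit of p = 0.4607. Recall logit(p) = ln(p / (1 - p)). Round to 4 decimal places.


1 - p = 0.5393.
p/(1-p) = 0.8543.
logit = ln(0.8543) = -0.1575.

-0.1575


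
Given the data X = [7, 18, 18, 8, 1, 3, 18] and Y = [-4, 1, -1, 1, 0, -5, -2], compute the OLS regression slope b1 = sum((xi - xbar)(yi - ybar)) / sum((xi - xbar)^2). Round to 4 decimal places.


First compute the means: xbar = 10.4286, ybar = -1.4286.
Then S_xx = sum((xi - xbar)^2) = 333.7143.
S_xy = sum((xi - xbar)(yi - ybar)) = 33.2857.
b1 = S_xy / S_xx = 33.2857 / 333.7143 = 0.0997.

0.0997


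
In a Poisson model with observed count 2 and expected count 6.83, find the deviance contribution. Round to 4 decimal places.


First: ln(2/6.83) = -1.228177.
Then: 2 * -1.228177 = -2.456354.
y - mu = 2 - 6.83 = -4.83.
D = 2(-2.456354 - -4.83) = 4.747292, which rounds to 4.7473.

4.7473


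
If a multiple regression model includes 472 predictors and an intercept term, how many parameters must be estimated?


Each predictor gets one coefficient, plus one intercept.
Total parameters = 472 + 1 = 473.

473


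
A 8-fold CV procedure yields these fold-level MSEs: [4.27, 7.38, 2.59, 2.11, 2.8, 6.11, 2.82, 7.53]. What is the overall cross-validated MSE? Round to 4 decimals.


Total MSE across folds = 35.6100.
CV-MSE = 35.6100/8 = 4.4513.

4.4513


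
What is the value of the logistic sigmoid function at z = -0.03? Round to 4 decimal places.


Compute exp(0.0300) = 1.0305.
Sigmoid = 1 / (1 + 1.0305) = 1 / 2.0305 = 0.4925.

0.4925


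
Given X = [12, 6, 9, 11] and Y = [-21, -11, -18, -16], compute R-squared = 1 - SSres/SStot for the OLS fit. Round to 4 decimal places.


Fit the OLS line: b0 = -3.3810, b1 = -1.3810.
SSres = 12.9524.
SStot = 53.0000.
R^2 = 1 - 12.9524/53.0000 = 0.7556.

0.7556


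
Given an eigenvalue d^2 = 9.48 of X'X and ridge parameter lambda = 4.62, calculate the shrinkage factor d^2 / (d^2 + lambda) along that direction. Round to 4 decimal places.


Compute the denominator: 9.48 + 4.62 = 14.1000.
Shrinkage factor = 9.48 / 14.1000 = 0.6723.

0.6723


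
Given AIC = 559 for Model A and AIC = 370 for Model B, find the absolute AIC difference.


Compute |559 - 370| = 189.
Model B has the smaller AIC.

189


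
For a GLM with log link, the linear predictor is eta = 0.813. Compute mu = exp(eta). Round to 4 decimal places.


The inverse log link gives:
mu = exp(0.813) = 2.2547.

2.2547


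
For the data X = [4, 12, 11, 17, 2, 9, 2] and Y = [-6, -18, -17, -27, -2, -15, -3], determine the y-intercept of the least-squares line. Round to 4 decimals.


The slope is b1 = -1.6136.
Sample means are xbar = 8.1429 and ybar = -12.5714.
Intercept: b0 = -12.5714 - (-1.6136)(8.1429) = 0.5682.

0.5682


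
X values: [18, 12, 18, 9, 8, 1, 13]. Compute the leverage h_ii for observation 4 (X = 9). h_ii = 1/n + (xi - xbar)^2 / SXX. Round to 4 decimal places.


Mean of X: xbar = 11.2857.
SXX = 215.4286.
For X = 9: h = 1/7 + (9 - 11.2857)^2/215.4286 = 0.1671.

0.1671


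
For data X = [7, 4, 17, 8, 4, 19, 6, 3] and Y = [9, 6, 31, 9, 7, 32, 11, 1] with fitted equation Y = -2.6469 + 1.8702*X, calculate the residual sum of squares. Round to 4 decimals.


Compute predicted values, then residuals = yi - yhat_i.
Residuals: [-1.4445, 1.1661, 1.8535, -3.3147, 2.1661, -0.8869, 2.4257, -1.9637].
SSres = sum(residual^2) = 33.0878.

33.0878


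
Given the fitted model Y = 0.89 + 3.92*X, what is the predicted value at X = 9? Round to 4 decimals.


Substitute X = 9 into the equation:
Y = 0.89 + 3.92 * 9 = 0.89 + 35.2800 = 36.1700.

36.1700


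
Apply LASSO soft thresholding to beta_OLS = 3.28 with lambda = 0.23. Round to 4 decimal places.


|beta_OLS| = 3.28.
lambda = 0.23.
Since |beta| > lambda, coefficient = sign(beta)*(|beta| - lambda) = 3.0500.
Result = 3.0500.

3.0500


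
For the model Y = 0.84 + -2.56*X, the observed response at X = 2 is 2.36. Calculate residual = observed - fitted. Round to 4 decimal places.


Predicted = 0.84 + -2.56 * 2 = -4.2800.
Residual = 2.36 - -4.2800 = 6.6400.

6.6400


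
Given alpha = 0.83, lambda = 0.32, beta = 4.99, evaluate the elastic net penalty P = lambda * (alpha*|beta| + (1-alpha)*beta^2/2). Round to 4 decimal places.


alpha * |beta| = 0.83 * 4.99 = 4.1417.
(1-alpha) * beta^2/2 = 0.17 * 24.9001/2 = 2.1165.
Total = 0.32 * (4.1417 + 2.1165) = 2.0026.

2.0026


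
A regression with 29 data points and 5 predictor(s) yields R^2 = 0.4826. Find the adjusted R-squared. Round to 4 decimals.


Plug in: Adj R^2 = 1 - (1 - 0.4826) * 28/23.
= 1 - 0.5174 * 28/23
= 1 - 14.4872 / 23
= 1 - 0.6299 = 0.3701.

0.3701


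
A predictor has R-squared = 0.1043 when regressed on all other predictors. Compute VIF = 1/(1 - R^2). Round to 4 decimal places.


Denominator: 1 - 0.1043 = 0.8957.
VIF = 1 / 0.8957 = 1.1164.

1.1164


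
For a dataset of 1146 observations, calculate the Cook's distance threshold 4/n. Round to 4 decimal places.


The threshold is 4/n.
4/1146 = 0.0035.

0.0035


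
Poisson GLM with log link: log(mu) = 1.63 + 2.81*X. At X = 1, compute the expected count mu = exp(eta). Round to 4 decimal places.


Compute eta = 1.63 + 2.81 * 1 = 4.4400.
Apply inverse link: mu = e^4.4400 = 84.7749.

84.7749


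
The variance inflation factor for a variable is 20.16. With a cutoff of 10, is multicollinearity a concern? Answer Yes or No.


Check: VIF = 20.16 vs threshold = 10.
Since 20.16 >= 10, the answer is Yes.

Yes


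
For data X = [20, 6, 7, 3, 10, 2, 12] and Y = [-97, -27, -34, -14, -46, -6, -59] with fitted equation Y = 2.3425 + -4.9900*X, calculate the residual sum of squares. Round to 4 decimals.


Compute predicted values, then residuals = yi - yhat_i.
Residuals: [0.4575, 0.5975, -1.4125, -1.3725, 1.5575, 1.6375, -1.4625].
SSres = sum(residual^2) = 11.6913.

11.6913


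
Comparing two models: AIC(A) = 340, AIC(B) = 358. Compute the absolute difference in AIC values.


|AIC_A - AIC_B| = |340 - 358| = 18.
Model A is preferred (lower AIC).

18


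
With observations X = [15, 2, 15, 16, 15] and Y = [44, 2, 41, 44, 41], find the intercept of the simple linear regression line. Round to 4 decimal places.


First find the slope: b1 = 3.0510.
Means: xbar = 12.6000, ybar = 34.4000.
b0 = ybar - b1 * xbar = 34.4000 - 3.0510 * 12.6000 = -4.0425.

-4.0425


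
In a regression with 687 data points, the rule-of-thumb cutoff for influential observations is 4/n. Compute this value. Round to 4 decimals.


Cook's distance cutoff = 4/n = 4/687.
= 0.0058.

0.0058


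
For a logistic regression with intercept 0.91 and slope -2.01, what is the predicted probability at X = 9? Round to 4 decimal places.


Linear predictor: z = 0.91 + -2.01 * 9 = -17.1800.
P = 1/(1 + exp(17.1800)) = 1/(1 + 28918728.8420) = 0.0000.

0.0000


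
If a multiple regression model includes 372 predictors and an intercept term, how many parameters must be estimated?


Including the intercept, the model has 372 predictor coefficients + 1 intercept.
Total = 373.

373


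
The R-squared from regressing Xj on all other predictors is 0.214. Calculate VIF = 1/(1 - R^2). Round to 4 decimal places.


VIF = 1 / (1 - 0.214).
= 1 / 0.786 = 1.2723.

1.2723


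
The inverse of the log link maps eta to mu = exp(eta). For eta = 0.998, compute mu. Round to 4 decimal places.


Apply the inverse link:
mu = e^0.998 = 2.7129.

2.7129


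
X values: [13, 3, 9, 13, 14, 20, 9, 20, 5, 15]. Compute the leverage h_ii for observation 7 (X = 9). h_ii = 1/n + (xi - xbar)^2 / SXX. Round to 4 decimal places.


Mean of X: xbar = 12.1000.
SXX = 290.9000.
For X = 9: h = 1/10 + (9 - 12.1000)^2/290.9000 = 0.1330.

0.1330


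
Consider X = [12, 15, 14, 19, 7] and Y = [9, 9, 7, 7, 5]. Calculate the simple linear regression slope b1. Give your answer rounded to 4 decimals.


First compute the means: xbar = 13.4000, ybar = 7.4000.
Then S_xx = sum((xi - xbar)^2) = 77.2000.
S_xy = sum((xi - xbar)(yi - ybar)) = 13.2000.
b1 = S_xy / S_xx = 13.2000 / 77.2000 = 0.1710.

0.1710


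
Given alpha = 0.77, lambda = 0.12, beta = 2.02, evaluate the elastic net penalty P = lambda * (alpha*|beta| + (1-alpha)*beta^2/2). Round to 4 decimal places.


L1 component = 0.77 * |2.02| = 1.5554.
L2 component = 0.23 * 2.02^2 / 2 = 0.4692.
Penalty = 0.12 * (1.5554 + 0.4692) = 0.12 * 2.0246 = 0.2430.

0.2430


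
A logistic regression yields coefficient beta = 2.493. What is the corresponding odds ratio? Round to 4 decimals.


Odds ratio = exp(beta) = exp(2.493).
= 12.0975.

12.0975
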